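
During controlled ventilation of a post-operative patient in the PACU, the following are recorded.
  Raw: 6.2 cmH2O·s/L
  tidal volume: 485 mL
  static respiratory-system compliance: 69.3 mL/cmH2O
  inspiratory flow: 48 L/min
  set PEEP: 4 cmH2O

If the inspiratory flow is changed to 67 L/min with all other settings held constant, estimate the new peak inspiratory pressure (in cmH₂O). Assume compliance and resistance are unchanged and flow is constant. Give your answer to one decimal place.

Flow: 48 L/min ÷ 60 = 0.8 L/s.
New flow: 67 L/min ÷ 60 = 1.1167 L/s.
PIP = Vt/C + R·V̇ + PEEP (constant-flow equation of motion).
Only the resistive term changes: ΔPIP = R × ΔV̇ = 6.2 × (1.1167 − 0.8) = 6.2 × 0.3167 = 1.964 cmH2O.
Original PIP = 485/69.3 + 6.2×0.8 + 4 = 15.959 cmH2O; new PIP = 15.959 + (1.964) = 17.923 cmH2O.

17.9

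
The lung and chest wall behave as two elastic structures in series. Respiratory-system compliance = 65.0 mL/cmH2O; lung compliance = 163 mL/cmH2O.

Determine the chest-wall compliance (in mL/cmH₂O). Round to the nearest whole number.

108

1/Ccw = 1/Crs − 1/CL.
1/Ccw = 1/65.0 − 1/163 = 0.00925.
Ccw = 108.11 mL/cmH2O.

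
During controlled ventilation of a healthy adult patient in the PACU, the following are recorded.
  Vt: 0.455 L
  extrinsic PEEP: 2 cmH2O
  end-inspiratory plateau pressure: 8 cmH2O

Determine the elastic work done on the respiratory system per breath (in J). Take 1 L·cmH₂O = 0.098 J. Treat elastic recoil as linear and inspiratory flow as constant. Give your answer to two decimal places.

0.13

Elastic work ≈ ½ × (Pplat − PEEP) × Vt = 0.5 × (8 − 2) × 0.455 L = 0.5 × 6.0 × 0.455 = 1.365 L·cmH2O.
× 0.098 J/(L·cmH2O) → 0.1338 J.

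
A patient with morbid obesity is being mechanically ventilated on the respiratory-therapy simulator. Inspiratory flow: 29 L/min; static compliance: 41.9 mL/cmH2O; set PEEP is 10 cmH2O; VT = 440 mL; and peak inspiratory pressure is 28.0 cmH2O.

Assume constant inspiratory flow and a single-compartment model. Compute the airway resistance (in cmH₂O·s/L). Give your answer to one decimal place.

Flow: 29 L/min ÷ 60 = 0.4833 L/s.
Equation of motion (constant flow): PIP = Vt/C + R·V̇ + PEEP.
R·V̇ = PIP − Vt/C − PEEP = 28.0 − 440/41.9 − 10 = 28.0 − 10.501 − 10 = 7.499 cmH2O.
R = 7.499 / 0.4833 = 15.516 cmH2O·s/L.

15.5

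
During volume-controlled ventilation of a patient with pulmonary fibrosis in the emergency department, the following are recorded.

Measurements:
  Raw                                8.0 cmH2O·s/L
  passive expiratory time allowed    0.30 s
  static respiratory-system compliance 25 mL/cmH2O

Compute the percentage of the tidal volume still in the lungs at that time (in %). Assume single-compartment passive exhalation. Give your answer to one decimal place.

τ = R × C = 8.0 × 25 mL/cmH2O = 8.0 × 0.025 L/cmH2O = 0.2 s.
Passive exhalation: V(t)/V₀ = e^(−t/τ) = e^(−0.30/0.2) = 0.2231.
Fraction remaining = 0.2231 → 22.31%.

22.3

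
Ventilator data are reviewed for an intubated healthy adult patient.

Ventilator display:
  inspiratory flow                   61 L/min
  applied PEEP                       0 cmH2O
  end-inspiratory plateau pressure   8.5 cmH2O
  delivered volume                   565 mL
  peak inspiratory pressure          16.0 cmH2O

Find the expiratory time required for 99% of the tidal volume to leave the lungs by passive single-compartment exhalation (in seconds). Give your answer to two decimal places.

Flow: 61 L/min ÷ 60 = 1.0167 L/s.
R = (PIP − Pplat)/V̇ = (16.0 − 8.5) / 1.0167 = 7.5/1.0167 = 7.377 cmH2O·s/L.
C = Vt/(Pplat − PEEP) = 565.0 / (8.5 − 0) = 565.0/8.5 = 66.471 mL/cmH2O.
τ = R × C = 7.377 × 0.06647 L/cmH2O = 0.4903 s.
t = −τ·ln(1 − 0.99) = −0.4903·ln(0.01) = 2.258 s.

2.26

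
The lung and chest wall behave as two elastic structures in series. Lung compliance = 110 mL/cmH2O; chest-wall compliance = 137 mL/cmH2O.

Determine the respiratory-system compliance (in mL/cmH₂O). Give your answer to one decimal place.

Lung and chest wall are elastances in series: 1/Crs = 1/CL + 1/Ccw.
1/Crs = 1/110 + 1/137 = 0.01639.
Crs = 61.013 mL/cmH2O.

61.0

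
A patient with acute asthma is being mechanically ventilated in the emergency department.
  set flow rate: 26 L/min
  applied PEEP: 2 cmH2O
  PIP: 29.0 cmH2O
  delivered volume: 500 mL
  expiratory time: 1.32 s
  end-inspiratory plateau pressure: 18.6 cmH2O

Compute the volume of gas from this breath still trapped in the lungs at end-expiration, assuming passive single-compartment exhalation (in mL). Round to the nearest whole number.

Flow: 26 L/min ÷ 60 = 0.4333 L/s.
R = (PIP − Pplat)/V̇ = (29.0 − 18.6) / 0.4333 = 10.4/0.4333 = 24.002 cmH2O·s/L.
C = Vt/(Pplat − PEEP) = 500.0 / (18.6 − 2) = 500.0/16.6 = 30.12 mL/cmH2O.
τ = R × C = 24.002 × 0.03012 L/cmH2O = 0.7229 s.
Fraction remaining = e^(−Te/τ) = e^(−1.32/0.7229) = 0.1611.
Trapped volume = 500.0 × 0.1611 = 80.55 mL.

81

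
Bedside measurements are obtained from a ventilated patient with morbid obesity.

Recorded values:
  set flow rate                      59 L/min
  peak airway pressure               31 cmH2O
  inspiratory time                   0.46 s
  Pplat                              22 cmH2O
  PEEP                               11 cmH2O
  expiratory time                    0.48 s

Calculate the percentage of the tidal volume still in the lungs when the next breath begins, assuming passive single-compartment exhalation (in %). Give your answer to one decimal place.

27.9

Flow: 59 L/min ÷ 60 = 0.9833 L/s.
Vt = flow × Ti = 0.9833 L/s × 0.46 s × 1000 mL/L = 452.32 mL.
R = (PIP − Pplat)/V̇ = (31 − 22) / 0.9833 = 9.0/0.9833 = 9.153 cmH2O·s/L.
C = Vt/(Pplat − PEEP) = 452.32 / (22 − 11) = 452.32/11.0 = 41.12 mL/cmH2O.
τ = R × C = 9.153 × 0.04112 L/cmH2O = 0.3764 s.
Fraction remaining at end-expiration = e^(−Te/τ) = e^(−0.48/0.3764) = 0.2794 → 27.94%.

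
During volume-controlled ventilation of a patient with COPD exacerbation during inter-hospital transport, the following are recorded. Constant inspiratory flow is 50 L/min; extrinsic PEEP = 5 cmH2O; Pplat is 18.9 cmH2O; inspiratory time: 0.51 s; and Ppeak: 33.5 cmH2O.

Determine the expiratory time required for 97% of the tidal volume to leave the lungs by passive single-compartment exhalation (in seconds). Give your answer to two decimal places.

Flow: 50 L/min ÷ 60 = 0.8333 L/s.
Vt = flow × Ti = 0.8333 L/s × 0.51 s × 1000 mL/L = 424.98 mL.
R = (PIP − Pplat)/V̇ = (33.5 − 18.9) / 0.8333 = 14.6/0.8333 = 17.521 cmH2O·s/L.
C = Vt/(Pplat − PEEP) = 424.98 / (18.9 − 5) = 424.98/13.9 = 30.574 mL/cmH2O.
τ = R × C = 17.521 × 0.03057 L/cmH2O = 0.5356 s.
t = −τ·ln(1 − 0.97) = −0.5356·ln(0.03) = 1.878 s.

1.88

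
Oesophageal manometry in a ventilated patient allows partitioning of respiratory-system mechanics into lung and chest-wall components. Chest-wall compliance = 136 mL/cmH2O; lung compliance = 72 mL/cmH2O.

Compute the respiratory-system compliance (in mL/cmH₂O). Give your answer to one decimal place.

Lung and chest wall are elastances in series: 1/Crs = 1/CL + 1/Ccw.
1/Crs = 1/72 + 1/136 = 0.02124.
Crs = 47.081 mL/cmH2O.

47.1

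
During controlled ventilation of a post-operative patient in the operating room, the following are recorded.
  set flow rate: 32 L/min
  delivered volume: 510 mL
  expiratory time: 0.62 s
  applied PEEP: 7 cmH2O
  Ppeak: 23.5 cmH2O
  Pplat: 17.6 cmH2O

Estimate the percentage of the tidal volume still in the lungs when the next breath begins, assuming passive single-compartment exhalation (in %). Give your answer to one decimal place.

Flow: 32 L/min ÷ 60 = 0.5333 L/s.
R = (PIP − Pplat)/V̇ = (23.5 − 17.6) / 0.5333 = 5.9/0.5333 = 11.063 cmH2O·s/L.
C = Vt/(Pplat − PEEP) = 510.0 / (17.6 − 7) = 510.0/10.6 = 48.113 mL/cmH2O.
τ = R × C = 11.063 × 0.04811 L/cmH2O = 0.5322 s.
Fraction remaining at end-expiration = e^(−Te/τ) = e^(−0.62/0.5322) = 0.3119 → 31.19%.

31.2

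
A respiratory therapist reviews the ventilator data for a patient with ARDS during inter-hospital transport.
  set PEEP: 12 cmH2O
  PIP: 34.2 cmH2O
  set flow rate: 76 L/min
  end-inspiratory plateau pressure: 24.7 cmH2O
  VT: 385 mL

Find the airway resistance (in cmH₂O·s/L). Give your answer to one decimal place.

7.5

Flow: 76 L/min ÷ 60 = 1.2667 L/s.
Raw = (PIP − Pplat) / flow = (34.2 − 24.7) / 1.2667 = 9.5 / 1.2667 = 7.5 cmH2O·s/L.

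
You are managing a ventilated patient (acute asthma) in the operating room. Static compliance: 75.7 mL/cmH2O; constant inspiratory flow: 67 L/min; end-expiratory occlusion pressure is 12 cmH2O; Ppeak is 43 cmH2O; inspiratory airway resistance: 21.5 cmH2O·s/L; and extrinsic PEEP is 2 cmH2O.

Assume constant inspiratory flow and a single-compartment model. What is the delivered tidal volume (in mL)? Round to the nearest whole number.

529

Flow: 67 L/min ÷ 60 = 1.1167 L/s.
Total PEEP = 12 cmH2O (set 2 + intrinsic 10); this is the baseline alveolar pressure.
Equation of motion (constant flow): PIP = Vt/C + R·V̇ + PEEP.
Vt/C = PIP − R·V̇ − PEEP = 43 − 24.009 − 12 = 6.991 cmH2O.
Vt = C × 6.991 = 75.7 × 6.991 = 529.22 mL.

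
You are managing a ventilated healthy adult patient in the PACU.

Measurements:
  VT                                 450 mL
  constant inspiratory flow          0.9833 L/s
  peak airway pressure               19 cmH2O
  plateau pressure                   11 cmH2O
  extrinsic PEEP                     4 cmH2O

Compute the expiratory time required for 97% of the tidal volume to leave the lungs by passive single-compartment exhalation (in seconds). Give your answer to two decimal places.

1.83

R = (PIP − Pplat)/V̇ = (19 − 11) / 0.9833 = 8.0/0.9833 = 8.136 cmH2O·s/L.
C = Vt/(Pplat − PEEP) = 450.0 / (11 − 4) = 450.0/7.0 = 64.286 mL/cmH2O.
τ = R × C = 8.136 × 0.06429 L/cmH2O = 0.5231 s.
t = −τ·ln(1 − 0.97) = −0.5231·ln(0.03) = 1.834 s.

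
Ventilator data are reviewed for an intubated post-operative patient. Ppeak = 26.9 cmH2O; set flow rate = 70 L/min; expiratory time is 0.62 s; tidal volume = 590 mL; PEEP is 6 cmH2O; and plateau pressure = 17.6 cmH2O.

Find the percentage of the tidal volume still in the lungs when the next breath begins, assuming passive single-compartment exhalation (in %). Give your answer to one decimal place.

Flow: 70 L/min ÷ 60 = 1.1667 L/s.
R = (PIP − Pplat)/V̇ = (26.9 − 17.6) / 1.1667 = 9.3/1.1667 = 7.971 cmH2O·s/L.
C = Vt/(Pplat − PEEP) = 590.0 / (17.6 − 6) = 590.0/11.6 = 50.862 mL/cmH2O.
τ = R × C = 7.971 × 0.05086 L/cmH2O = 0.4054 s.
Fraction remaining at end-expiration = e^(−Te/τ) = e^(−0.62/0.4054) = 0.2167 → 21.67%.

21.7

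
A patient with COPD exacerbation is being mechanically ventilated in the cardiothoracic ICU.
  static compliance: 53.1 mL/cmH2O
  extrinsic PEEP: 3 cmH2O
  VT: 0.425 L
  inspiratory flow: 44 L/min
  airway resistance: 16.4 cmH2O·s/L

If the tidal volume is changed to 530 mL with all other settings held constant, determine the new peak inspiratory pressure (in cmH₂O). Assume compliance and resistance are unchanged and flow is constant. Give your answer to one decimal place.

Flow: 44 L/min ÷ 60 = 0.7333 L/s.
PIP = Vt/C + R·V̇ + PEEP (constant-flow equation of motion).
Only the elastic term changes: ΔPIP = ΔVt / C = (530 − 425) / 53.1 = 1.977 cmH2O.
Original PIP = 425/53.1 + 16.4×0.7333 + 3 = 23.03 cmH2O; new PIP = 23.03 + (1.977) = 25.007 cmH2O.

25.0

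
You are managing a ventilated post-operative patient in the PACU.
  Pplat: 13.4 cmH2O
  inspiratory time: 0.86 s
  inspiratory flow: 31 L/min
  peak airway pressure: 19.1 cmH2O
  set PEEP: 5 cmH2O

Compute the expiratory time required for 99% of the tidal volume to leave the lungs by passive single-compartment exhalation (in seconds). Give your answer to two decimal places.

Flow: 31 L/min ÷ 60 = 0.5167 L/s.
Vt = flow × Ti = 0.5167 L/s × 0.86 s × 1000 mL/L = 444.36 mL.
R = (PIP − Pplat)/V̇ = (19.1 − 13.4) / 0.5167 = 5.7/0.5167 = 11.032 cmH2O·s/L.
C = Vt/(Pplat − PEEP) = 444.36 / (13.4 − 5) = 444.36/8.4 = 52.9 mL/cmH2O.
τ = R × C = 11.032 × 0.0529 L/cmH2O = 0.5836 s.
t = −τ·ln(1 − 0.99) = −0.5836·ln(0.01) = 2.688 s.

2.69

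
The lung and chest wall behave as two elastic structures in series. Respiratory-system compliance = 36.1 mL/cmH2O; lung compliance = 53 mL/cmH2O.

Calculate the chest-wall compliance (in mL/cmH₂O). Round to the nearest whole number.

113

1/Ccw = 1/Crs − 1/CL.
1/Ccw = 1/36.1 − 1/53 = 0.008833.
Ccw = 113.21 mL/cmH2O.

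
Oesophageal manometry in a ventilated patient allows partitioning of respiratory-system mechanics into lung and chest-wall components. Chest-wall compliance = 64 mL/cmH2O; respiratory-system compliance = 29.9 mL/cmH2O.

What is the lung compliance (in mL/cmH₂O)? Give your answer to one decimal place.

56.1

1/CL = 1/Crs − 1/Ccw.
1/CL = 1/29.9 − 1/64 = 0.01782.
CL = 56.117 mL/cmH2O.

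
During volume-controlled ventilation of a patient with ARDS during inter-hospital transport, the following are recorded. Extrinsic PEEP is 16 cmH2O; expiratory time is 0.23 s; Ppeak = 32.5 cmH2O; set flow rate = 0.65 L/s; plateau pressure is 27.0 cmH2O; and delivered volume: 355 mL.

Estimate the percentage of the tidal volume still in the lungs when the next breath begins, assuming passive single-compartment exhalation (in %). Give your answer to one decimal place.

R = (PIP − Pplat)/V̇ = (32.5 − 27.0) / 0.65 = 5.5/0.65 = 8.462 cmH2O·s/L.
C = Vt/(Pplat − PEEP) = 355.0 / (27.0 − 16) = 355.0/11.0 = 32.273 mL/cmH2O.
τ = R × C = 8.462 × 0.03227 L/cmH2O = 0.2731 s.
Fraction remaining at end-expiration = e^(−Te/τ) = e^(−0.23/0.2731) = 0.4308 → 43.08%.

43.1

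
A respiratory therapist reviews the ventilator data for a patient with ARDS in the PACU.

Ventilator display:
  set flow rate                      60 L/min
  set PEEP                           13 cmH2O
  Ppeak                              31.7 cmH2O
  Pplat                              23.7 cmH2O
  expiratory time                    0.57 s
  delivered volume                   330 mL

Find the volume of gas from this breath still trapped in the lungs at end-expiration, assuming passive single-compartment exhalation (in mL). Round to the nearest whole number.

Flow: 60 L/min ÷ 60 = 1 L/s.
R = (PIP − Pplat)/V̇ = (31.7 − 23.7) / 1 = 8.0/1 = 8.0 cmH2O·s/L.
C = Vt/(Pplat − PEEP) = 330.0 / (23.7 − 13) = 330.0/10.7 = 30.841 mL/cmH2O.
τ = R × C = 8.0 × 0.03084 L/cmH2O = 0.2467 s.
Fraction remaining = e^(−Te/τ) = e^(−0.57/0.2467) = 0.09921.
Trapped volume = 330.0 × 0.09921 = 32.739 mL.

33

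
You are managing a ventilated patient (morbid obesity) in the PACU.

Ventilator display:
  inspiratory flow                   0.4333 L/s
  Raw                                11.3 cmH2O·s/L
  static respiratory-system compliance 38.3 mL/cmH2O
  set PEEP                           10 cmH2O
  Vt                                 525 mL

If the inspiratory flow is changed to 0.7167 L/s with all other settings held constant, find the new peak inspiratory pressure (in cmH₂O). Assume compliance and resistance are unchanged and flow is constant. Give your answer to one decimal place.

PIP = Vt/C + R·V̇ + PEEP (constant-flow equation of motion).
Only the resistive term changes: ΔPIP = R × ΔV̇ = 11.3 × (0.7167 − 0.4333) = 11.3 × 0.2834 = 3.202 cmH2O.
Original PIP = 525/38.3 + 11.3×0.4333 + 10 = 28.604 cmH2O; new PIP = 28.604 + (3.202) = 31.806 cmH2O.

31.8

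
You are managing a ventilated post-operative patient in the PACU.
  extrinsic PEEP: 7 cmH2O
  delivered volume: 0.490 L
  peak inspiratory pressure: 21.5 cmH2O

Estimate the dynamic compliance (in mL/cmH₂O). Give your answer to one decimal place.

Dynamic compliance = Vt / (PIP − PEEP) = 490 / (21.5 − 7) = 490 / 14.5 = 33.793 mL/cmH2O.

33.8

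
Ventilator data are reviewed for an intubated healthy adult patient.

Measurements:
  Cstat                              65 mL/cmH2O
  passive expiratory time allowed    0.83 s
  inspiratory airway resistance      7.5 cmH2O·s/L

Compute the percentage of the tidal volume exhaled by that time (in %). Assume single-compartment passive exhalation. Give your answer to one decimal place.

τ = R × C = 7.5 × 65 mL/cmH2O = 7.5 × 0.065 L/cmH2O = 0.4875 s.
Passive exhalation: V(t)/V₀ = e^(−t/τ) = e^(−0.83/0.4875) = 0.1822.
Fraction exhaled = 1 − 0.1822 = 0.8178 → 81.78%.

81.8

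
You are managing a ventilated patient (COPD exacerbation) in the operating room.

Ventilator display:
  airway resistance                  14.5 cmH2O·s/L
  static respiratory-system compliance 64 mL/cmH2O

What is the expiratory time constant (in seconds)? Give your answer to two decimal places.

0.93

τ = R × C = 14.5 × 64 mL/cmH2O = 14.5 × 0.064 L/cmH2O = 0.928 s.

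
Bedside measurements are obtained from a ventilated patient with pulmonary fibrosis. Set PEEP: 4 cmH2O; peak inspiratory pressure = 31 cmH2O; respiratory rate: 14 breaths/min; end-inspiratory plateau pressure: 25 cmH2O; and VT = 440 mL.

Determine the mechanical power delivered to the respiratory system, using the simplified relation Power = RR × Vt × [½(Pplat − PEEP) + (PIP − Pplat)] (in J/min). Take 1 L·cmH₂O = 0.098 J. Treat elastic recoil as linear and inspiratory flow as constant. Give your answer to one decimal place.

Per-breath work = Vt × [½(Pplat−PEEP) + (PIP−Pplat)] = 0.440 × [0.5×21.0 + 6.0] = 0.440 × 16.5 = 7.26 L·cmH2O.
Power = 14 × 7.26 = 101.64 L·cmH2O/min.
× 0.098 J/(L·cmH2O) → 9.961 J/min.

10.0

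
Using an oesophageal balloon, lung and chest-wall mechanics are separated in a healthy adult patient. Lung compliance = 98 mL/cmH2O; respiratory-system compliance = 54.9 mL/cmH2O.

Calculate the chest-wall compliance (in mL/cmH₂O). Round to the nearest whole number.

1/Ccw = 1/Crs − 1/CL.
1/Ccw = 1/54.9 − 1/98 = 0.008011.
Ccw = 124.83 mL/cmH2O.

125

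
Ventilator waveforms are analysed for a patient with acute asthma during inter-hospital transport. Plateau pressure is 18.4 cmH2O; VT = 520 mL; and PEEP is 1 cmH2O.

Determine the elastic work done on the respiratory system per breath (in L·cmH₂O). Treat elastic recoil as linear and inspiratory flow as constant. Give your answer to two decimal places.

Elastic work ≈ ½ × (Pplat − PEEP) × Vt = 0.5 × (18.4 − 1) × 0.520 L = 0.5 × 17.4 × 0.520 = 4.524 L·cmH2O.

4.52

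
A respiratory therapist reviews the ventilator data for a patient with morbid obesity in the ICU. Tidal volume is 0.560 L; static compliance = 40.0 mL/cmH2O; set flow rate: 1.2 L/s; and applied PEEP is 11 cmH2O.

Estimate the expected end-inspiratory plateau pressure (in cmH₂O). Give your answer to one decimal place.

25.0

Pplat = PEEP + Vt / Cstat = 11 + 560 / 40.0 = 11 + 14.0 = 25.0 cmH2O.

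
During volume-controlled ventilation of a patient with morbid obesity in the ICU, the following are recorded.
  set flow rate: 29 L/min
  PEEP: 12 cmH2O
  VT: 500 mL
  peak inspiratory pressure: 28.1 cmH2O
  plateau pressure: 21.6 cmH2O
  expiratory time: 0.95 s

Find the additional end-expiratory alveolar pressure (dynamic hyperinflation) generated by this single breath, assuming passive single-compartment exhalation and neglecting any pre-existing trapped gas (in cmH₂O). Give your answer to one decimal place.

2.5

Flow: 29 L/min ÷ 60 = 0.4833 L/s.
R = (PIP − Pplat)/V̇ = (28.1 − 21.6) / 0.4833 = 6.5/0.4833 = 13.449 cmH2O·s/L.
C = Vt/(Pplat − PEEP) = 500.0 / (21.6 − 12) = 500.0/9.6 = 52.083 mL/cmH2O.
τ = R × C = 13.449 × 0.05208 L/cmH2O = 0.7004 s.
Fraction remaining = e^(−Te/τ) = e^(−0.95/0.7004) = 0.2576; trapped volume = 500.0 × 0.2576 = 128.8 mL.
Additional alveolar pressure from trapping ≈ V_trapped / C = 128.8 / 52.083 = 2.473 cmH2O.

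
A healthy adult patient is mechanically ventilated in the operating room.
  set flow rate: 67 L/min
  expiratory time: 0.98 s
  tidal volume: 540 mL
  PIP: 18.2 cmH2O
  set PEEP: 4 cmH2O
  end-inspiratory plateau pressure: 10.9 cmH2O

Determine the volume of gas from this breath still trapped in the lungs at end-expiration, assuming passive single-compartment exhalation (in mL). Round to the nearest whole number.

80

Flow: 67 L/min ÷ 60 = 1.1167 L/s.
R = (PIP − Pplat)/V̇ = (18.2 − 10.9) / 1.1167 = 7.3/1.1167 = 6.537 cmH2O·s/L.
C = Vt/(Pplat − PEEP) = 540.0 / (10.9 − 4) = 540.0/6.9 = 78.261 mL/cmH2O.
τ = R × C = 6.537 × 0.07826 L/cmH2O = 0.5116 s.
Fraction remaining = e^(−Te/τ) = e^(−0.98/0.5116) = 0.1473.
Trapped volume = 540.0 × 0.1473 = 79.542 mL.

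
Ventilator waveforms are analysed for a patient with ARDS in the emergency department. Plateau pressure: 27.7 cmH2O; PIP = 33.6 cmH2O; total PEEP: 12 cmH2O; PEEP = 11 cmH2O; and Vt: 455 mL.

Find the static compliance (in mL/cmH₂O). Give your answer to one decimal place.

End-expiratory occlusion gives total PEEP = 12 cmH2O (intrinsic PEEP = 12 − 11 = 1). Use total PEEP for the elastic gradient.
Cstat = Vt / (Pplat − PEEPtotal) = 455 / (27.7 − 12) = 455 / 15.7 = 28.981 mL/cmH2O.

29.0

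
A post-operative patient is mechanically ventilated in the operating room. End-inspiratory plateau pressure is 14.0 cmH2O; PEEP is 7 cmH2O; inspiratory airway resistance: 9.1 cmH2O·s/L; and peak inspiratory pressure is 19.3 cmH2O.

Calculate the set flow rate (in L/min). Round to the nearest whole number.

flow = (PIP − Pplat) / Raw = (19.3 − 14.0) / 9.1 = 0.5824 L/s × 60 = 34.944 L/min.

35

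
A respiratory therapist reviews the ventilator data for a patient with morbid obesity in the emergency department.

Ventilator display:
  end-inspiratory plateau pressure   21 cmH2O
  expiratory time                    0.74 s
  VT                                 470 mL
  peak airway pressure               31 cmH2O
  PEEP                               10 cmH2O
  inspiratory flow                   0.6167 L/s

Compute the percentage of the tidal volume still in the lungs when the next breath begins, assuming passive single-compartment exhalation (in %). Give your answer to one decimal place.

R = (PIP − Pplat)/V̇ = (31 − 21) / 0.6167 = 10.0/0.6167 = 16.215 cmH2O·s/L.
C = Vt/(Pplat − PEEP) = 470.0 / (21 − 10) = 470.0/11.0 = 42.727 mL/cmH2O.
τ = R × C = 16.215 × 0.04273 L/cmH2O = 0.6929 s.
Fraction remaining at end-expiration = e^(−Te/τ) = e^(−0.74/0.6929) = 0.3437 → 34.37%.

34.4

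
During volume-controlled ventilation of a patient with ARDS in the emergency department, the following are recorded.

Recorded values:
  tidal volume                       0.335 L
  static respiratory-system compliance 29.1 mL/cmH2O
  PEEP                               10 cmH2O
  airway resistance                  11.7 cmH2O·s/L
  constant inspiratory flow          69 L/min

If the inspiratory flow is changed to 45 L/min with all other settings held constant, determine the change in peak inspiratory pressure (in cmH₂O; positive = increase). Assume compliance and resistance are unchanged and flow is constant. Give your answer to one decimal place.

Flow: 69 L/min ÷ 60 = 1.15 L/s.
New flow: 45 L/min ÷ 60 = 0.75 L/s.
PIP = Vt/C + R·V̇ + PEEP (constant-flow equation of motion).
Only the resistive term changes: ΔPIP = R × ΔV̇ = 11.7 × (0.75 − 1.15) = 11.7 × -0.4 = -4.68 cmH2O.

-4.7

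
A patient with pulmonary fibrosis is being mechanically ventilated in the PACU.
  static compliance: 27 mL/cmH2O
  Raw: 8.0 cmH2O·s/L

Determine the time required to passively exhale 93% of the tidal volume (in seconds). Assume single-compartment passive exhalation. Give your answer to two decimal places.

τ = R × C = 8.0 × 27 mL/cmH2O = 8.0 × 0.027 L/cmH2O = 0.216 s.
Exhaled fraction f = 1 − e^(−t/τ) → t = −τ·ln(1 − f) = −0.216·ln(0.07) = 0.5744 s.

0.57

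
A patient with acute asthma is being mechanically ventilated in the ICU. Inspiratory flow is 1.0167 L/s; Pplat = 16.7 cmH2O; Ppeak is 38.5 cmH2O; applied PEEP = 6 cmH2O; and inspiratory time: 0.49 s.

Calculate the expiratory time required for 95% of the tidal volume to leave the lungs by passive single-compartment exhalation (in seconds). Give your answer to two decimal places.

Vt = flow × Ti = 1.0167 L/s × 0.49 s × 1000 mL/L = 498.18 mL.
R = (PIP − Pplat)/V̇ = (38.5 − 16.7) / 1.0167 = 21.8/1.0167 = 21.442 cmH2O·s/L.
C = Vt/(Pplat − PEEP) = 498.18 / (16.7 − 6) = 498.18/10.7 = 46.559 mL/cmH2O.
τ = R × C = 21.442 × 0.04656 L/cmH2O = 0.9983 s.
t = −τ·ln(1 − 0.95) = −0.9983·ln(0.05) = 2.991 s.

2.99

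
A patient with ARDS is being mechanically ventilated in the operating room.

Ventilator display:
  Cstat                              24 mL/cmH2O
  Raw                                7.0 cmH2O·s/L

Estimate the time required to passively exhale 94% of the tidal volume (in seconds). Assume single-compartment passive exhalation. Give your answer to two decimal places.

0.47

τ = R × C = 7.0 × 24 mL/cmH2O = 7.0 × 0.024 L/cmH2O = 0.168 s.
Exhaled fraction f = 1 − e^(−t/τ) → t = −τ·ln(1 − f) = −0.168·ln(0.06) = 0.4727 s.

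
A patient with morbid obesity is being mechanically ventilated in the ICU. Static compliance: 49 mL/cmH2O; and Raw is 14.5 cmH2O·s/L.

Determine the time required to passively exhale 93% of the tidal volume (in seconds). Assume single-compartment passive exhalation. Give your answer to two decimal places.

1.89

τ = R × C = 14.5 × 49 mL/cmH2O = 14.5 × 0.049 L/cmH2O = 0.7105 s.
Exhaled fraction f = 1 − e^(−t/τ) → t = −τ·ln(1 − f) = −0.7105·ln(0.07) = 1.889 s.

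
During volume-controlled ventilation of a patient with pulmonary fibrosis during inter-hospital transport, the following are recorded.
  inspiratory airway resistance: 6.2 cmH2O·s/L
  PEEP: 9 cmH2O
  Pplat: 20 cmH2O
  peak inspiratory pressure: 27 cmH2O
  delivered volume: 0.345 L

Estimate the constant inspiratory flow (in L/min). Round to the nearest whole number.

flow = (PIP − Pplat) / Raw = (27 − 20) / 6.2 = 1.129 L/s × 60 = 67.74 L/min.

68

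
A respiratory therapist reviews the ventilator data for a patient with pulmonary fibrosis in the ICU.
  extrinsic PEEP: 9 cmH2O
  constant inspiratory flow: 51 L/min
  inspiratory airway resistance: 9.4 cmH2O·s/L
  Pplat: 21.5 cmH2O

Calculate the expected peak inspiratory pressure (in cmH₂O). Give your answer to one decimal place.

Flow: 51 L/min ÷ 60 = 0.85 L/s.
PIP = Pplat + Raw × flow = 21.5 + 9.4 × 0.85 = 21.5 + 7.99 = 29.49 cmH2O.

29.5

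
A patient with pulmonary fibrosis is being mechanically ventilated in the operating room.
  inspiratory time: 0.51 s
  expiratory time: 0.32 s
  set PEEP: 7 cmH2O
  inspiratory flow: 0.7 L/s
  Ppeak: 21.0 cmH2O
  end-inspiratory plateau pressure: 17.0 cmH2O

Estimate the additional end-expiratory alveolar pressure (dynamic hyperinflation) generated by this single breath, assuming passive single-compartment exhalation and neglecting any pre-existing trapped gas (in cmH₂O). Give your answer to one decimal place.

Vt = flow × Ti = 0.7 L/s × 0.51 s × 1000 mL/L = 357.0 mL.
R = (PIP − Pplat)/V̇ = (21.0 − 17.0) / 0.7 = 4.0/0.7 = 5.714 cmH2O·s/L.
C = Vt/(Pplat − PEEP) = 357.0 / (17.0 − 7) = 357.0/10.0 = 35.7 mL/cmH2O.
τ = R × C = 5.714 × 0.0357 L/cmH2O = 0.204 s.
Fraction remaining = e^(−Te/τ) = e^(−0.32/0.204) = 0.2083; trapped volume = 357.0 × 0.2083 = 74.363 mL.
Additional alveolar pressure from trapping ≈ V_trapped / C = 74.363 / 35.7 = 2.083 cmH2O.

2.1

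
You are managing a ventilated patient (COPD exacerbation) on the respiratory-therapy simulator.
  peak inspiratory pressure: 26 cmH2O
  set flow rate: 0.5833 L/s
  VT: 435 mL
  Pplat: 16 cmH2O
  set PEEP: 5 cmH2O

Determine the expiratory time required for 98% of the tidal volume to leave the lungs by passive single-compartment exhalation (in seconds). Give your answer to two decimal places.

R = (PIP − Pplat)/V̇ = (26 − 16) / 0.5833 = 10.0/0.5833 = 17.144 cmH2O·s/L.
C = Vt/(Pplat − PEEP) = 435.0 / (16 − 5) = 435.0/11.0 = 39.545 mL/cmH2O.
τ = R × C = 17.144 × 0.03955 L/cmH2O = 0.678 s.
t = −τ·ln(1 − 0.98) = −0.678·ln(0.02) = 2.652 s.

2.65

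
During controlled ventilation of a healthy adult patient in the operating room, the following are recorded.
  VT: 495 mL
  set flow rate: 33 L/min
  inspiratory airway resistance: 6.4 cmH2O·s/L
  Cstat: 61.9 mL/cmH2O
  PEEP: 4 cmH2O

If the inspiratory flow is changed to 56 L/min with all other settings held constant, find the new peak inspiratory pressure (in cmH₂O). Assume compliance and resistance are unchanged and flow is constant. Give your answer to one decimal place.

Flow: 33 L/min ÷ 60 = 0.55 L/s.
New flow: 56 L/min ÷ 60 = 0.9333 L/s.
PIP = Vt/C + R·V̇ + PEEP (constant-flow equation of motion).
Only the resistive term changes: ΔPIP = R × ΔV̇ = 6.4 × (0.9333 − 0.55) = 6.4 × 0.3833 = 2.453 cmH2O.
Original PIP = 495/61.9 + 6.4×0.55 + 4 = 15.517 cmH2O; new PIP = 15.517 + (2.453) = 17.97 cmH2O.

18.0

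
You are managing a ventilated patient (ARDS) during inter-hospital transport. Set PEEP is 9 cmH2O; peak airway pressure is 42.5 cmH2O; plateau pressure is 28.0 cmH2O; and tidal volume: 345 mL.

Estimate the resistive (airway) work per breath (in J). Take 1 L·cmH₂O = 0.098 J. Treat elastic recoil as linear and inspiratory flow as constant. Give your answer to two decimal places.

0.49

With constant inspiratory flow the resistive pressure is constant at PIP − Pplat = 42.5 − 28.0 = 14.5 cmH2O, so resistive work = 14.5 × 0.345 = 5.003 L·cmH2O.
× 0.098 J/(L·cmH2O) → 0.4903 J.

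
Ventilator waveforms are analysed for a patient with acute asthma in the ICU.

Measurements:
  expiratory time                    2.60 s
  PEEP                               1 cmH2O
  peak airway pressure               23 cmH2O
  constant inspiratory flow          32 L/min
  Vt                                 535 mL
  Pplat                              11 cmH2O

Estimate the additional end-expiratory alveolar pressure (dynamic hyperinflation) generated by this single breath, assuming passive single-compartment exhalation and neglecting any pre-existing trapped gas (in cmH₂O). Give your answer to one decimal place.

1.2

Flow: 32 L/min ÷ 60 = 0.5333 L/s.
R = (PIP − Pplat)/V̇ = (23 − 11) / 0.5333 = 12.0/0.5333 = 22.501 cmH2O·s/L.
C = Vt/(Pplat − PEEP) = 535.0 / (11 − 1) = 535.0/10.0 = 53.5 mL/cmH2O.
τ = R × C = 22.501 × 0.0535 L/cmH2O = 1.204 s.
Fraction remaining = e^(−Te/τ) = e^(−2.60/1.204) = 0.1154; trapped volume = 535.0 × 0.1154 = 61.739 mL.
Additional alveolar pressure from trapping ≈ V_trapped / C = 61.739 / 53.5 = 1.154 cmH2O.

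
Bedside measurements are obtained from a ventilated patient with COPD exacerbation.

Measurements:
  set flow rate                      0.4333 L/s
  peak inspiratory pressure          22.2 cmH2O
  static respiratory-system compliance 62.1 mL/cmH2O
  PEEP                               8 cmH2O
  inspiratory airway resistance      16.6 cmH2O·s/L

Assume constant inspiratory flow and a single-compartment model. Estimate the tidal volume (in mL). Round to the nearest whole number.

435

Equation of motion (constant flow): PIP = Vt/C + R·V̇ + PEEP.
Vt/C = PIP − R·V̇ − PEEP = 22.2 − 7.193 − 8 = 7.007 cmH2O.
Vt = C × 7.007 = 62.1 × 7.007 = 435.13 mL.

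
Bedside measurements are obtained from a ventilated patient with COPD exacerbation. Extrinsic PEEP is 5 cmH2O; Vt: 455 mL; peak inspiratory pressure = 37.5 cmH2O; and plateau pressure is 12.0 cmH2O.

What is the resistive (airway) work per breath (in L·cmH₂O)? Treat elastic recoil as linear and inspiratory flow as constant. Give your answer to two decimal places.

11.60

With constant inspiratory flow the resistive pressure is constant at PIP − Pplat = 37.5 − 12.0 = 25.5 cmH2O, so resistive work = 25.5 × 0.455 = 11.603 L·cmH2O.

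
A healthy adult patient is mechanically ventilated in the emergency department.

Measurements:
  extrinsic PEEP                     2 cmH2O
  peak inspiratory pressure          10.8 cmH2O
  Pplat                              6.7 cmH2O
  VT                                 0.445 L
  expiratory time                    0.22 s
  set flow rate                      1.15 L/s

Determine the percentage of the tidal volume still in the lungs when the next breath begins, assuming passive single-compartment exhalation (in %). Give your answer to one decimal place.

52.1

R = (PIP − Pplat)/V̇ = (10.8 − 6.7) / 1.15 = 4.1/1.15 = 3.565 cmH2O·s/L.
C = Vt/(Pplat − PEEP) = 445.0 / (6.7 − 2) = 445.0/4.7 = 94.681 mL/cmH2O.
τ = R × C = 3.565 × 0.09468 L/cmH2O = 0.3375 s.
Fraction remaining at end-expiration = e^(−Te/τ) = e^(−0.22/0.3375) = 0.5211 → 52.11%.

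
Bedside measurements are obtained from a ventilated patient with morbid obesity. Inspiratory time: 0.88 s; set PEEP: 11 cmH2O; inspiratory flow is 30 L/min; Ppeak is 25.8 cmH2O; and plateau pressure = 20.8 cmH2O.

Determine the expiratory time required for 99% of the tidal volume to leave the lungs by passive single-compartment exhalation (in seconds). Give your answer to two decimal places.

Flow: 30 L/min ÷ 60 = 0.5 L/s.
Vt = flow × Ti = 0.5 L/s × 0.88 s × 1000 mL/L = 440.0 mL.
R = (PIP − Pplat)/V̇ = (25.8 − 20.8) / 0.5 = 5.0/0.5 = 10.0 cmH2O·s/L.
C = Vt/(Pplat − PEEP) = 440.0 / (20.8 − 11) = 440.0/9.8 = 44.898 mL/cmH2O.
τ = R × C = 10.0 × 0.0449 L/cmH2O = 0.449 s.
t = −τ·ln(1 − 0.99) = −0.449·ln(0.01) = 2.068 s.

2.07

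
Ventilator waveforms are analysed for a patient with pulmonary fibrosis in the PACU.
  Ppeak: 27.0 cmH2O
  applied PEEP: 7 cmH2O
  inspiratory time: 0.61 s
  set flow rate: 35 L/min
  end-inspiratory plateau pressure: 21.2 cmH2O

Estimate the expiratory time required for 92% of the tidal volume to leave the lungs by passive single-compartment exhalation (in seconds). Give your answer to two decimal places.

0.63

Flow: 35 L/min ÷ 60 = 0.5833 L/s.
Vt = flow × Ti = 0.5833 L/s × 0.61 s × 1000 mL/L = 355.81 mL.
R = (PIP − Pplat)/V̇ = (27.0 − 21.2) / 0.5833 = 5.8/0.5833 = 9.943 cmH2O·s/L.
C = Vt/(Pplat − PEEP) = 355.81 / (21.2 − 7) = 355.81/14.2 = 25.057 mL/cmH2O.
τ = R × C = 9.943 × 0.02506 L/cmH2O = 0.2492 s.
t = −τ·ln(1 − 0.92) = −0.2492·ln(0.08) = 0.6294 s.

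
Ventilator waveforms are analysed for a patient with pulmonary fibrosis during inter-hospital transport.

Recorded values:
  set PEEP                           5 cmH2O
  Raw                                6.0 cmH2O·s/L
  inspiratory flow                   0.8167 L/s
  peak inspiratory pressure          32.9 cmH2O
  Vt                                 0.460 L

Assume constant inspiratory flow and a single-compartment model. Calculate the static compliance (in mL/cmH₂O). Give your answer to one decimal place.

20.0

Equation of motion (constant flow): PIP = Vt/C + R·V̇ + PEEP.
Vt/C = PIP − R·V̇ − PEEP = 32.9 − 6.0×0.8167 − 5 = 32.9 − 4.9 − 5 = 23.0 cmH2O.
C = Vt / 23.0 = 460 / 23.0 = 20.0 mL/cmH2O.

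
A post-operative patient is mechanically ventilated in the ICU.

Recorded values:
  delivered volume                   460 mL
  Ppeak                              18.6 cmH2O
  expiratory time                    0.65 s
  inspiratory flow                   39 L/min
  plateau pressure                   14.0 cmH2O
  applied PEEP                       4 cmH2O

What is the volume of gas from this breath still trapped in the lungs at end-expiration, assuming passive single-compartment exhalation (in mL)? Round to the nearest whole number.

62

Flow: 39 L/min ÷ 60 = 0.65 L/s.
R = (PIP − Pplat)/V̇ = (18.6 − 14.0) / 0.65 = 4.6/0.65 = 7.077 cmH2O·s/L.
C = Vt/(Pplat − PEEP) = 460.0 / (14.0 − 4) = 460.0/10.0 = 46.0 mL/cmH2O.
τ = R × C = 7.077 × 0.046 L/cmH2O = 0.3255 s.
Fraction remaining = e^(−Te/τ) = e^(−0.65/0.3255) = 0.1358.
Trapped volume = 460.0 × 0.1358 = 62.468 mL.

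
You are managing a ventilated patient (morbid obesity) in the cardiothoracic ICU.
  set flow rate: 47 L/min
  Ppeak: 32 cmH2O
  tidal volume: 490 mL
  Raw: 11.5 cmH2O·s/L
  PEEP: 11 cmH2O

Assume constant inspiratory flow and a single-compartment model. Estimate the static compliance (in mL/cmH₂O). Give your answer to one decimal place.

40.9

Flow: 47 L/min ÷ 60 = 0.7833 L/s.
Equation of motion (constant flow): PIP = Vt/C + R·V̇ + PEEP.
Vt/C = PIP − R·V̇ − PEEP = 32 − 11.5×0.7833 − 11 = 32 − 9.008 − 11 = 11.992 cmH2O.
C = Vt / 11.992 = 490 / 11.992 = 40.861 mL/cmH2O.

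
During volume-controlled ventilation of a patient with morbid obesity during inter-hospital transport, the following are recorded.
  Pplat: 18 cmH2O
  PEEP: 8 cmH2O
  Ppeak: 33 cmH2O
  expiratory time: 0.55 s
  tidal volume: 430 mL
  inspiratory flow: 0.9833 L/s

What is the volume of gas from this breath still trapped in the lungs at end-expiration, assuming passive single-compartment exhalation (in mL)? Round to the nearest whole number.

R = (PIP − Pplat)/V̇ = (33 − 18) / 0.9833 = 15.0/0.9833 = 15.255 cmH2O·s/L.
C = Vt/(Pplat − PEEP) = 430.0 / (18 − 8) = 430.0/10.0 = 43.0 mL/cmH2O.
τ = R × C = 15.255 × 0.043 L/cmH2O = 0.656 s.
Fraction remaining = e^(−Te/τ) = e^(−0.55/0.656) = 0.4324.
Trapped volume = 430.0 × 0.4324 = 185.93 mL.

186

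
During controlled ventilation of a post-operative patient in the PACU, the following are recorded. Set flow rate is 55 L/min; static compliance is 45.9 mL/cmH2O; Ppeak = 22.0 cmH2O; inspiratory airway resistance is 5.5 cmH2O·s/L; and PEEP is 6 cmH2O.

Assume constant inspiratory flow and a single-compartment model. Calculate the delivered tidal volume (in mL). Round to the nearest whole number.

Flow: 55 L/min ÷ 60 = 0.9167 L/s.
Equation of motion (constant flow): PIP = Vt/C + R·V̇ + PEEP.
Vt/C = PIP − R·V̇ − PEEP = 22.0 − 5.042 − 6 = 10.958 cmH2O.
Vt = C × 10.958 = 45.9 × 10.958 = 502.97 mL.

503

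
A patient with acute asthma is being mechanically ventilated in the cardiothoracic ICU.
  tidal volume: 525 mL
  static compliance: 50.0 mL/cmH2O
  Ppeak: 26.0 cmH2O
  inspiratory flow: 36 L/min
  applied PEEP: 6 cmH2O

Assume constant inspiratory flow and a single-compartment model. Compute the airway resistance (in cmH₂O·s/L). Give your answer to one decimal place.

15.8

Flow: 36 L/min ÷ 60 = 0.6 L/s.
Equation of motion (constant flow): PIP = Vt/C + R·V̇ + PEEP.
R·V̇ = PIP − Vt/C − PEEP = 26.0 − 525/50.0 − 6 = 26.0 − 10.5 − 6 = 9.5 cmH2O.
R = 9.5 / 0.6 = 15.833 cmH2O·s/L.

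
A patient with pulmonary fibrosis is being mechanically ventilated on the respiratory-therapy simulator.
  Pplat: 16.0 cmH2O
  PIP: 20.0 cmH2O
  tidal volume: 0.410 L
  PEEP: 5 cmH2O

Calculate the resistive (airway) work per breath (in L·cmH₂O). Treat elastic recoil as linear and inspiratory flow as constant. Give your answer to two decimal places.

1.64

With constant inspiratory flow the resistive pressure is constant at PIP − Pplat = 20.0 − 16.0 = 4.0 cmH2O, so resistive work = 4.0 × 0.410 = 1.64 L·cmH2O.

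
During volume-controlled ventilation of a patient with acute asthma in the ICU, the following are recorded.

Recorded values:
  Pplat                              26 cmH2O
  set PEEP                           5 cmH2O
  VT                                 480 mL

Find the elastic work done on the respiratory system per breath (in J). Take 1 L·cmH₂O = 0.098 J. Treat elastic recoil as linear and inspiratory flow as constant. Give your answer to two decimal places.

0.49

Elastic work ≈ ½ × (Pplat − PEEP) × Vt = 0.5 × (26 − 5) × 0.480 L = 0.5 × 21.0 × 0.480 = 5.04 L·cmH2O.
× 0.098 J/(L·cmH2O) → 0.4939 J.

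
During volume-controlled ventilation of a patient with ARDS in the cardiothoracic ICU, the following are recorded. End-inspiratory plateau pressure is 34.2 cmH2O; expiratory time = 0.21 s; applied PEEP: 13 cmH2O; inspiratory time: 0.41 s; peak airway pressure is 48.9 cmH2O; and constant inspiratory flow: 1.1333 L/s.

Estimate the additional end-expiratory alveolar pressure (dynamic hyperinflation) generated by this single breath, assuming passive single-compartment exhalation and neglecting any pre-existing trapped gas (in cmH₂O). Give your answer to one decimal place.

Vt = flow × Ti = 1.1333 L/s × 0.41 s × 1000 mL/L = 464.65 mL.
R = (PIP − Pplat)/V̇ = (48.9 − 34.2) / 1.1333 = 14.7/1.1333 = 12.971 cmH2O·s/L.
C = Vt/(Pplat − PEEP) = 464.65 / (34.2 − 13) = 464.65/21.2 = 21.917 mL/cmH2O.
τ = R × C = 12.971 × 0.02192 L/cmH2O = 0.2843 s.
Fraction remaining = e^(−Te/τ) = e^(−0.21/0.2843) = 0.4778; trapped volume = 464.65 × 0.4778 = 222.01 mL.
Additional alveolar pressure from trapping ≈ V_trapped / C = 222.01 / 21.917 = 10.13 cmH2O.

10.1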